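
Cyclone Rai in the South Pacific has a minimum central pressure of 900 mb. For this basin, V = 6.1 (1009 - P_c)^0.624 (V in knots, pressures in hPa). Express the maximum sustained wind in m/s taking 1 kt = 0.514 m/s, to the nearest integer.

ΔP = 1009 − 900 = 109 mb.
V ≈ 6.1 × 109^0.624 = 6.1 × 18.679 ≈ 113.942 kt.
113.942 × 0.514 ≈ 58.57 m/s → 59 m/s.

59 m/s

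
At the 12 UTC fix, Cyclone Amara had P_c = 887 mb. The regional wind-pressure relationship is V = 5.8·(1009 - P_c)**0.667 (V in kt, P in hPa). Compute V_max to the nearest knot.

ΔP = 1009 − 887 = 122 mb.
122^0.667 ≈ 24.638.
V ≈ 5.8 × 24.638 ≈ 142.9 kt.

143 kt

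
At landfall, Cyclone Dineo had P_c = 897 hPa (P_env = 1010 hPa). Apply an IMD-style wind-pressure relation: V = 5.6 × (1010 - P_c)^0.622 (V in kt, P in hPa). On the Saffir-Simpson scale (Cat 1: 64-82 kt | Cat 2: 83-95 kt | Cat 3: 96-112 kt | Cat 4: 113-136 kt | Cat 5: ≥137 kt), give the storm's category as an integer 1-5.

ΔP = 1010 − 897 = 113 hPa.
V ≈ 5.6 × 113^0.622 = 5.6 × 18.92 ≈ 106 kt.
106 kt falls in the Category 3 band.

3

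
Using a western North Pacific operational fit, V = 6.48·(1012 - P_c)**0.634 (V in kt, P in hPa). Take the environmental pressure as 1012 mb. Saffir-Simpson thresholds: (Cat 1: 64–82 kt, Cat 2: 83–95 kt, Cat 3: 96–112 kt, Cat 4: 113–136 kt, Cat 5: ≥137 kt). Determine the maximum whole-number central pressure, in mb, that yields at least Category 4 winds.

Category 4 begins at V = 113 kt.
Required ΔP = (113/6.48)^(1/0.634) = 17.438^1.577 ≈ 90.83 mb.
P_c ≤ 1012 − 90.83 = 921.17, so the highest integer P_c is 921 mb.

921 mb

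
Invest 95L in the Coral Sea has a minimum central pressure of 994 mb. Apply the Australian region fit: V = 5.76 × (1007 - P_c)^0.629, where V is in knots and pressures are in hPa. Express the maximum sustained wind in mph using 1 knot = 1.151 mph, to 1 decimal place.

33.3 mph

ΔP = 1007 − 994 = 13 mb.
V ≈ 5.76 × 13^0.629 = 5.76 × 5.020 ≈ 28.913 kt.
28.913 × 1.151 ≈ 33.28 mph → 33.3 mph.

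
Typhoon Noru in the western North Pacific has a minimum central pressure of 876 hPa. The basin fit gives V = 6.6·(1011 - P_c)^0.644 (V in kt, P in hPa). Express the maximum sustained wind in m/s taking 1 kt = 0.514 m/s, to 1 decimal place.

ΔP = 1011 − 876 = 135 hPa.
V ≈ 6.6 × 135^0.644 = 6.6 × 23.547 ≈ 155.410 kt.
155.410 × 0.514 ≈ 79.88 m/s → 79.9 m/s.

79.9 m/s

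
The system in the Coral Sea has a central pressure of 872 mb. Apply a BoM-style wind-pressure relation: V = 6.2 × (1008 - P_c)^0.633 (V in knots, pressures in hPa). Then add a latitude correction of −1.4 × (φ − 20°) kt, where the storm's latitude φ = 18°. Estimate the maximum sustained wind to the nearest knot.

142 kt

ΔP = 1008 − 872 = 136 mb.
136^0.633 ≈ 22.415.
V ≈ 6.2 × 22.415 ≈ 139.0 kt.
Latitude correction: −1.4 × (18 − 20) = 2.8 kt.
Corrected V ≈ 141.8 kt → 142 kt.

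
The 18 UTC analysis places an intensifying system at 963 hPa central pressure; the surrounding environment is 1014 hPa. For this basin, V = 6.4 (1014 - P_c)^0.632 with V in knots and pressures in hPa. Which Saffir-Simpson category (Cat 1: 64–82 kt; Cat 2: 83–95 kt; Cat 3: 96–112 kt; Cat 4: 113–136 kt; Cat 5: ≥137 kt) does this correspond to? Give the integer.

1

ΔP = 1014 − 963 = 51 hPa.
V ≈ 6.4 × 51^0.632 = 6.4 × 12.00 ≈ 77 kt.
77 kt falls in the Category 1 band.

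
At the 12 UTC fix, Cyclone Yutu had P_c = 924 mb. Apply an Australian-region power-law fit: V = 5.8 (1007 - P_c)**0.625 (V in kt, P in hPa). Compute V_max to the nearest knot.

ΔP = 1007 − 924 = 83 mb.
83^0.625 ≈ 15.828.
V ≈ 5.8 × 15.828 ≈ 91.8 kt.

92 kt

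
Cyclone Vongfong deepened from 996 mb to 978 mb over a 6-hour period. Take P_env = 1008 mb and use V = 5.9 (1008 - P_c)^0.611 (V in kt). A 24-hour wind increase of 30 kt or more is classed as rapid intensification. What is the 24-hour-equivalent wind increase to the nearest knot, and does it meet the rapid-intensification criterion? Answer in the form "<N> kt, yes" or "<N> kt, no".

V₁: ΔP = 12, V ≈ 5.9 × 12^0.611 ≈ 26.93 kt.
V₂: ΔP = 30, V ≈ 5.9 × 30^0.611 ≈ 47.14 kt.
ΔV over 6 h = 20.21 kt → 24 h equivalent = 20.21 × 24/6 ≈ 80.84 kt.
81 kt ≥ 30 kt ⇒ rapid intensification.

81 kt, yes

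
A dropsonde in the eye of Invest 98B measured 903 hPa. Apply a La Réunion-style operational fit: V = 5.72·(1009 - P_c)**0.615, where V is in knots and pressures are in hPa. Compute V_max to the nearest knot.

ΔP = 1009 − 903 = 106 hPa.
106^0.615 ≈ 17.602.
V ≈ 5.72 × 17.602 ≈ 100.7 kt.

101 kt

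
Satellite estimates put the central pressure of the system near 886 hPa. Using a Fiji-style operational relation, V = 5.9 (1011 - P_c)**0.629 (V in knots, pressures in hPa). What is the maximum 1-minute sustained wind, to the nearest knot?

ΔP = 1011 − 886 = 125 hPa.
125^0.629 ≈ 20.843.
V ≈ 5.9 × 20.843 ≈ 123.0 kt.

123 kt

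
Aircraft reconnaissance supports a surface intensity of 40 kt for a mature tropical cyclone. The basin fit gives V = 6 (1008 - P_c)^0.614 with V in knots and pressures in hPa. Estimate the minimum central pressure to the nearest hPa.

986 hPa

ΔP = (V / 6)^(1/0.614) = (40/6)^1.629.
40/6 = 6.667; 6.667^1.629 ≈ 21.97 hPa.
P_c = 1008 − 21.97 = 986.03 ≈ 986 hPa.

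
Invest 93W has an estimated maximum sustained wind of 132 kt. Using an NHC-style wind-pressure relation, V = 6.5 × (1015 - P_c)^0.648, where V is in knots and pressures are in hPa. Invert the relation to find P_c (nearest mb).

911 mb

ΔP = (V / 6.5)^(1/0.648) = (132/6.5)^1.543.
132/6.5 = 20.308; 20.308^1.543 ≈ 104.23 mb.
P_c = 1015 − 104.23 = 910.77 ≈ 911 mb.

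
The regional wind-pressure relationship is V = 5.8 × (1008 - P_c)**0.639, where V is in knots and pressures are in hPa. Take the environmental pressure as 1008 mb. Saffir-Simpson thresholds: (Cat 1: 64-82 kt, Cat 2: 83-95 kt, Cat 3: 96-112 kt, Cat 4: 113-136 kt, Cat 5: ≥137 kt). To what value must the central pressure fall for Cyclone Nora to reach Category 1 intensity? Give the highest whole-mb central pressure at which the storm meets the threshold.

Category 1 begins at V = 64 kt.
Required ΔP = (64/5.8)^(1/0.639) = 11.034^1.565 ≈ 42.84 mb.
P_c ≤ 1008 − 42.84 = 965.16, so the highest integer P_c is 965 mb.

965 mb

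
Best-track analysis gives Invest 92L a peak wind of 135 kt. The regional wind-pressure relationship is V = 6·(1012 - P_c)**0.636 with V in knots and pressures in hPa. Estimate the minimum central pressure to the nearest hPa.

ΔP = (V / 6)^(1/0.636) = (135/6)^1.572.
135/6 = 22.500; 22.500^1.572 ≈ 133.68 hPa.
P_c = 1012 − 133.68 = 878.32 ≈ 878 hPa.

878 hPa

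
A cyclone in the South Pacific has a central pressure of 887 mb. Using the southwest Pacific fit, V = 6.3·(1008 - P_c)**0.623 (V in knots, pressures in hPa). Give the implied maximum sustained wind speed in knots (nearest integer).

ΔP = 1008 − 887 = 121 mb.
121^0.623 ≈ 19.842.
V ≈ 6.3 × 19.842 ≈ 125.0 kt.

125 kt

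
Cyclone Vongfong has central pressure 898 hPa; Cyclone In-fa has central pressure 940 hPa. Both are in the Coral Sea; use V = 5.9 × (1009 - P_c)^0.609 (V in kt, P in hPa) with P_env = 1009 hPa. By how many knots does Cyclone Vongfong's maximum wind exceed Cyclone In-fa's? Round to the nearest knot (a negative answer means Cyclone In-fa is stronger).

Cyclone Vongfong: ΔP = 111; V ≈ 5.9 × 111^0.609 ≈ 103.86 kt.
Cyclone In-fa: ΔP = 69; V ≈ 5.9 × 69^0.609 ≈ 77.75 kt.
Difference ≈ 103.86 − 77.75 = 26.11 → 26 kt.

26 kt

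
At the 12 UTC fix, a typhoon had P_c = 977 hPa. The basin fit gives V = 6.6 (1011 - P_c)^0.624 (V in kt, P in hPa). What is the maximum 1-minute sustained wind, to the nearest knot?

60 kt

ΔP = 1011 − 977 = 34 hPa.
34^0.624 ≈ 9.029.
V ≈ 6.6 × 9.029 ≈ 59.6 kt.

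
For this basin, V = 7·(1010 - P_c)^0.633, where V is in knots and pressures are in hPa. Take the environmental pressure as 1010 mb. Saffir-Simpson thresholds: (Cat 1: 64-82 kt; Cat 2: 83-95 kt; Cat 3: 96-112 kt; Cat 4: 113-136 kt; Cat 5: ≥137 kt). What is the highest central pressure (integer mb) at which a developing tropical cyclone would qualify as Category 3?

947 mb

Category 3 begins at V = 96 kt.
Required ΔP = (96/7)^(1/0.633) = 13.714^1.580 ≈ 62.59 mb.
P_c ≤ 1010 − 62.59 = 947.41, so the highest integer P_c is 947 mb.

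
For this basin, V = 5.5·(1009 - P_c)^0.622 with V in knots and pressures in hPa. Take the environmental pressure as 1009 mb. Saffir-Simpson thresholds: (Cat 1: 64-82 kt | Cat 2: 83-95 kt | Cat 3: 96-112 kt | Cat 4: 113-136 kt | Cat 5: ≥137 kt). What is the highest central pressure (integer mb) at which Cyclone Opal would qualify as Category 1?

957 mb

Category 1 begins at V = 64 kt.
Required ΔP = (64/5.5)^(1/0.622) = 11.636^1.608 ≈ 51.71 mb.
P_c ≤ 1009 − 51.71 = 957.29, so the highest integer P_c is 957 mb.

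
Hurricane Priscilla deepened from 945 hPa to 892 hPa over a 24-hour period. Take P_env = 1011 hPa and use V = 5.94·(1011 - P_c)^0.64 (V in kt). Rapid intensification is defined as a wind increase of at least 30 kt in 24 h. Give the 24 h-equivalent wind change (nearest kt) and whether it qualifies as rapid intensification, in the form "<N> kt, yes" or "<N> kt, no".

V₁: ΔP = 66, V ≈ 5.94 × 66^0.64 ≈ 86.76 kt.
V₂: ΔP = 119, V ≈ 5.94 × 119^0.64 ≈ 126.51 kt.
ΔV over 24 h = 39.75 kt → 24 h equivalent = 39.75 × 24/24 ≈ 39.75 kt.
40 kt ≥ 30 kt ⇒ rapid intensification.

40 kt, yes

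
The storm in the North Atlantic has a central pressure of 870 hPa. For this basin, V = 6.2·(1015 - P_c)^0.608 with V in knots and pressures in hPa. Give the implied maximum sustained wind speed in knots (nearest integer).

ΔP = 1015 − 870 = 145 hPa.
145^0.608 ≈ 20.612.
V ≈ 6.2 × 20.612 ≈ 127.8 kt.

128 kt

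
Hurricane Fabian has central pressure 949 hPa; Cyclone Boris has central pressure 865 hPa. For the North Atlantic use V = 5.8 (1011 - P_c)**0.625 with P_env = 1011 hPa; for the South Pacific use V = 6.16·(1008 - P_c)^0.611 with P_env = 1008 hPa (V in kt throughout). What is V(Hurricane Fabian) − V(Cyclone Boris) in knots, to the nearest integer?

Hurricane Fabian: ΔP = 62; V ≈ 5.8 × 62^0.625 ≈ 76.50 kt.
Cyclone Boris: ΔP = 143; V ≈ 6.16 × 143^0.611 ≈ 127.79 kt.
Difference ≈ 76.50 − 127.79 = -51.29 → -51 kt.

-51 kt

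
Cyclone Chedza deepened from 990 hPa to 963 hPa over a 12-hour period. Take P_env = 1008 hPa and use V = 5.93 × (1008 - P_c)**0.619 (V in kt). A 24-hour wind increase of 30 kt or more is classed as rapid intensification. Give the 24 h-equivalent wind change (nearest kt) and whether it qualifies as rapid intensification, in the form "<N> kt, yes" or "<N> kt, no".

V₁: ΔP = 18, V ≈ 5.93 × 18^0.619 ≈ 35.49 kt.
V₂: ΔP = 45, V ≈ 5.93 × 45^0.619 ≈ 62.57 kt.
ΔV over 12 h = 27.08 kt → 24 h equivalent = 27.08 × 24/12 ≈ 54.16 kt.
54 kt ≥ 30 kt ⇒ rapid intensification.

54 kt, yes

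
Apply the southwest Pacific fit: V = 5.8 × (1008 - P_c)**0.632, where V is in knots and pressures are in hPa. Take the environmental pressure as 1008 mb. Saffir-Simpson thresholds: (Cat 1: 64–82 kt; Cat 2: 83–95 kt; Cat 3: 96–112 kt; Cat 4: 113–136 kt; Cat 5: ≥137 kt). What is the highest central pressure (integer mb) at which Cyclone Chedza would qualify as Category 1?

Category 1 begins at V = 64 kt.
Required ΔP = (64/5.8)^(1/0.632) = 11.034^1.582 ≈ 44.66 mb.
P_c ≤ 1008 − 44.66 = 963.34, so the highest integer P_c is 963 mb.

963 mb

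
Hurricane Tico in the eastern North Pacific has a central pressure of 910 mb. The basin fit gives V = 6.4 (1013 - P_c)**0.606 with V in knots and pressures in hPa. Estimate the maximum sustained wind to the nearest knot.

106 kt

ΔP = 1013 − 910 = 103 mb.
103^0.606 ≈ 16.587.
V ≈ 6.4 × 16.587 ≈ 106.2 kt.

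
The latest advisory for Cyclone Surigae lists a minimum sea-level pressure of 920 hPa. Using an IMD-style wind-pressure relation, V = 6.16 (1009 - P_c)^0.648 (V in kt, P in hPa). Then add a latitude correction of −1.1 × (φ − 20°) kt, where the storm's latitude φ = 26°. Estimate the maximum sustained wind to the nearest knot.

106 kt

ΔP = 1009 − 920 = 89 hPa.
89^0.648 ≈ 18.332.
V ≈ 6.16 × 18.332 ≈ 112.9 kt.
Latitude correction: −1.1 × (26 − 20) = -6.6 kt.
Corrected V ≈ 106.3 kt → 106 kt.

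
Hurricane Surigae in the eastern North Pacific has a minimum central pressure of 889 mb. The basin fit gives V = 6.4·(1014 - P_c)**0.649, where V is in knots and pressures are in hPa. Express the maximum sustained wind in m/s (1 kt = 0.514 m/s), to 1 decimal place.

ΔP = 1014 − 889 = 125 mb.
V ≈ 6.4 × 125^0.649 = 6.4 × 22.956 ≈ 146.918 kt.
146.918 × 0.514 ≈ 75.52 m/s → 75.5 m/s.

75.5 m/s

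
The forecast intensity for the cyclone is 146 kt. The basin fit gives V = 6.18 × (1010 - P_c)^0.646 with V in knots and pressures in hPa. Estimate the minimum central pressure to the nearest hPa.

ΔP = (V / 6.18)^(1/0.646) = (146/6.18)^1.548.
146/6.18 = 23.625; 23.625^1.548 ≈ 133.64 hPa.
P_c = 1010 − 133.64 = 876.36 ≈ 876 hPa.

876 hPa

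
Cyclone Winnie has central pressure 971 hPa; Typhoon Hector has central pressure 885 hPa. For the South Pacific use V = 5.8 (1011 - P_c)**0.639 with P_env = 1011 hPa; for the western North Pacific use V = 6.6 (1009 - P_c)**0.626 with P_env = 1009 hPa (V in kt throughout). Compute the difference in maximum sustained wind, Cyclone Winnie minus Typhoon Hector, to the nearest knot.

Cyclone Winnie: ΔP = 40; V ≈ 5.8 × 40^0.639 ≈ 61.26 kt.
Typhoon Hector: ΔP = 124; V ≈ 6.6 × 124^0.626 ≈ 134.90 kt.
Difference ≈ 61.26 − 134.90 = -73.64 → -74 kt.

-74 kt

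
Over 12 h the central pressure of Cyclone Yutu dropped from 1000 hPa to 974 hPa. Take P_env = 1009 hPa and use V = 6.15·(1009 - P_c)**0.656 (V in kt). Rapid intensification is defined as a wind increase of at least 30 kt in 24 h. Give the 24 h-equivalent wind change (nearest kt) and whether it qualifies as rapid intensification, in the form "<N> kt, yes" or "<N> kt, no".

75 kt, yes

V₁: ΔP = 9, V ≈ 6.15 × 9^0.656 ≈ 25.99 kt.
V₂: ΔP = 35, V ≈ 6.15 × 35^0.656 ≈ 63.36 kt.
ΔV over 12 h = 37.37 kt → 24 h equivalent = 37.37 × 24/12 ≈ 74.74 kt.
75 kt ≥ 30 kt ⇒ rapid intensification.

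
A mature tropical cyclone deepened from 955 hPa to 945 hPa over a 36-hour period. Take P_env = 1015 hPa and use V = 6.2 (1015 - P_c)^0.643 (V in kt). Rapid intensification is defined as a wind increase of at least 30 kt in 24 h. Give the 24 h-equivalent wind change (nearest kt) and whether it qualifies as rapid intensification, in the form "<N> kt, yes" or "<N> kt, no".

V₁: ΔP = 60, V ≈ 6.2 × 60^0.643 ≈ 86.25 kt.
V₂: ΔP = 70, V ≈ 6.2 × 70^0.643 ≈ 95.23 kt.
ΔV over 36 h = 8.98 kt → 24 h equivalent = 8.98 × 24/36 ≈ 5.99 kt.
6 kt < 30 kt ⇒ not rapid intensification.

6 kt, no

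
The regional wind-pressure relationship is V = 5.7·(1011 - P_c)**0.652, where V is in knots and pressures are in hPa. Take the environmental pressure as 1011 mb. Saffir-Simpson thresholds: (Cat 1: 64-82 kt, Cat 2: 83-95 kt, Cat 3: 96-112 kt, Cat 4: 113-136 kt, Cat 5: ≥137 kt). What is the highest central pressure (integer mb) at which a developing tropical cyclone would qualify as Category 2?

Category 2 begins at V = 83 kt.
Required ΔP = (83/5.7)^(1/0.652) = 14.561^1.534 ≈ 60.82 mb.
P_c ≤ 1011 − 60.82 = 950.18, so the highest integer P_c is 950 mb.

950 mb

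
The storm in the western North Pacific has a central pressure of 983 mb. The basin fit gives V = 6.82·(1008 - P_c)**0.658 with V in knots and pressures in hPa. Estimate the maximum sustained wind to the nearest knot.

ΔP = 1008 − 983 = 25 mb.
25^0.658 ≈ 8.315.
V ≈ 6.82 × 8.315 ≈ 56.7 kt.

57 kt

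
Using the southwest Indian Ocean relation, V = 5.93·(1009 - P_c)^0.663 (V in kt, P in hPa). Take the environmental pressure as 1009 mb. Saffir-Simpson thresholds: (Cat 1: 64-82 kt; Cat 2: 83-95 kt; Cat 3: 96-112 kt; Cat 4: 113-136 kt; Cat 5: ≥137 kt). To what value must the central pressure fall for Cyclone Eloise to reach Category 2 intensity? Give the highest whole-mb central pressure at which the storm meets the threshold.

Category 2 begins at V = 83 kt.
Required ΔP = (83/5.93)^(1/0.663) = 13.997^1.508 ≈ 53.52 mb.
P_c ≤ 1009 − 53.52 = 955.48, so the highest integer P_c is 955 mb.

955 mb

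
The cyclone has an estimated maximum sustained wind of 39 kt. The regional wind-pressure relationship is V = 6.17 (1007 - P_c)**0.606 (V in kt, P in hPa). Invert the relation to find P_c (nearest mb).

ΔP = (V / 6.17)^(1/0.606) = (39/6.17)^1.650.
39/6.17 = 6.321; 6.321^1.650 ≈ 20.96 mb.
P_c = 1007 − 20.96 = 986.04 ≈ 986 mb.

986 mb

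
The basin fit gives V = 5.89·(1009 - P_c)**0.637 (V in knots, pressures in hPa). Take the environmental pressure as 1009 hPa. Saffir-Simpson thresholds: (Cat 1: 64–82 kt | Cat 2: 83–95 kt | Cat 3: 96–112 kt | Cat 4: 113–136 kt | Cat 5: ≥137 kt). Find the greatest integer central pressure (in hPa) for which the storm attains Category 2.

Category 2 begins at V = 83 kt.
Required ΔP = (83/5.89)^(1/0.637) = 14.092^1.570 ≈ 63.64 hPa.
P_c ≤ 1009 − 63.64 = 945.36, so the highest integer P_c is 945 hPa.

945 hPa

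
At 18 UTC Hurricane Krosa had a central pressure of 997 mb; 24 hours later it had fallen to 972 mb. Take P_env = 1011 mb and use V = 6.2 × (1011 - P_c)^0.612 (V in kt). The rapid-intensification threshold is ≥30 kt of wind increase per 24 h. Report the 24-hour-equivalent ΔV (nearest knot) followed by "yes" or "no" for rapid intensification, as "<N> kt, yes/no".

27 kt, no

V₁: ΔP = 14, V ≈ 6.2 × 14^0.612 ≈ 31.18 kt.
V₂: ΔP = 39, V ≈ 6.2 × 39^0.612 ≈ 58.36 kt.
ΔV over 24 h = 27.18 kt → 24 h equivalent = 27.18 × 24/24 ≈ 27.18 kt.
27 kt < 30 kt ⇒ not rapid intensification.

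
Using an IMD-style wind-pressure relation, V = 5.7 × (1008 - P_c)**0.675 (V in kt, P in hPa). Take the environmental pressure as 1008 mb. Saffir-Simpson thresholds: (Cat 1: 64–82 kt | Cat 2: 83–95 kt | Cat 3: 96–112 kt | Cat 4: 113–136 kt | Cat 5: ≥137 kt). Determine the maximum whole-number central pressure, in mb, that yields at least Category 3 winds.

Category 3 begins at V = 96 kt.
Required ΔP = (96/5.7)^(1/0.675) = 16.842^1.481 ≈ 65.60 mb.
P_c ≤ 1008 − 65.60 = 942.40, so the highest integer P_c is 942 mb.

942 mb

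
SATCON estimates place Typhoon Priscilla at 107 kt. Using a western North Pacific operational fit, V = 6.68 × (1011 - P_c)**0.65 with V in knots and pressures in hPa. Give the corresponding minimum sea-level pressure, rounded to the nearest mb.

940 mb

ΔP = (V / 6.68)^(1/0.65) = (107/6.68)^1.538.
107/6.68 = 16.018; 16.018^1.538 ≈ 71.33 mb.
P_c = 1011 − 71.33 = 939.67 ≈ 940 mb.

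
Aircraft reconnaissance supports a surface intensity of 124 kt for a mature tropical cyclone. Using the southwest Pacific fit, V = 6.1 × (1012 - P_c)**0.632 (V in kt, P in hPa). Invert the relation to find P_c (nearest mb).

ΔP = (V / 6.1)^(1/0.632) = (124/6.1)^1.582.
124/6.1 = 20.328; 20.328^1.582 ≈ 117.43 mb.
P_c = 1012 − 117.43 = 894.57 ≈ 895 mb.

895 mb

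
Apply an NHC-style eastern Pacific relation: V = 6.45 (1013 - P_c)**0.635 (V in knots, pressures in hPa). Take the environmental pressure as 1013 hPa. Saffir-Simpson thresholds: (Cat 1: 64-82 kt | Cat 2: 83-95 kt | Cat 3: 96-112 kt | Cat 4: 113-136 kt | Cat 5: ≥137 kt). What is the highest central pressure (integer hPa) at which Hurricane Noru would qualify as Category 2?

Category 2 begins at V = 83 kt.
Required ΔP = (83/6.45)^(1/0.635) = 12.868^1.575 ≈ 55.88 hPa.
P_c ≤ 1013 − 55.88 = 957.12, so the highest integer P_c is 957 hPa.

957 hPa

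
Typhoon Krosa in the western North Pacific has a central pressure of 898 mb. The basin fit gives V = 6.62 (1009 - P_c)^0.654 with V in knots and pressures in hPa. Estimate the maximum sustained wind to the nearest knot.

144 kt

ΔP = 1009 − 898 = 111 mb.
111^0.654 ≈ 21.759.
V ≈ 6.62 × 21.759 ≈ 144.0 kt.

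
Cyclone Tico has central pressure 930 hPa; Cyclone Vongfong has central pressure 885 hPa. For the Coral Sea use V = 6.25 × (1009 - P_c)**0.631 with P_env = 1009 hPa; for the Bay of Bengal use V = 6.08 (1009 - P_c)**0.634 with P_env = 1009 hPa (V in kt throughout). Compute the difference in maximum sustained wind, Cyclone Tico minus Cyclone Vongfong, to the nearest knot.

Cyclone Tico: ΔP = 79; V ≈ 6.25 × 79^0.631 ≈ 98.47 kt.
Cyclone Vongfong: ΔP = 124; V ≈ 6.08 × 124^0.634 ≈ 129.16 kt.
Difference ≈ 98.47 − 129.16 = -30.69 → -31 kt.

-31 kt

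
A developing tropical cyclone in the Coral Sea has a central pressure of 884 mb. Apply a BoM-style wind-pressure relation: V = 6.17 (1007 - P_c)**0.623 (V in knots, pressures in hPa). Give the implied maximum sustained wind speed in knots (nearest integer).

ΔP = 1007 − 884 = 123 mb.
123^0.623 ≈ 20.045.
V ≈ 6.17 × 20.045 ≈ 123.7 kt.

124 kt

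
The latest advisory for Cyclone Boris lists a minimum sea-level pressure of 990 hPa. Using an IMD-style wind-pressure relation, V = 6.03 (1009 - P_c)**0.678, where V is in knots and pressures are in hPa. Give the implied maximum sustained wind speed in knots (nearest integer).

ΔP = 1009 − 990 = 19 hPa.
19^0.678 ≈ 7.362.
V ≈ 6.03 × 7.362 ≈ 44.4 kt.

44 kt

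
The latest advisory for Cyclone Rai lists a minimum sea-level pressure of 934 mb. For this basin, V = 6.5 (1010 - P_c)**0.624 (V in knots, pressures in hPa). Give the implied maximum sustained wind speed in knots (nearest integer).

97 kt

ΔP = 1010 − 934 = 76 mb.
76^0.624 ≈ 14.915.
V ≈ 6.5 × 14.915 ≈ 96.9 kt.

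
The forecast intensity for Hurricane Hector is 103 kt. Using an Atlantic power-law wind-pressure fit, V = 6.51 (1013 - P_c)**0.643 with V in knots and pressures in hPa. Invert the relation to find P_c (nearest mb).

ΔP = (V / 6.51)^(1/0.643) = (103/6.51)^1.555.
103/6.51 = 15.822; 15.822^1.555 ≈ 73.30 mb.
P_c = 1013 − 73.30 = 939.70 ≈ 940 mb.

940 mb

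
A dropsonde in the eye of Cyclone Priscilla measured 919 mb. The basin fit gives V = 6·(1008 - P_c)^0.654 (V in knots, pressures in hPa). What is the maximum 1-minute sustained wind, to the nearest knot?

ΔP = 1008 − 919 = 89 mb.
89^0.654 ≈ 18.832.
V ≈ 6 × 18.832 ≈ 113.0 kt.

113 kt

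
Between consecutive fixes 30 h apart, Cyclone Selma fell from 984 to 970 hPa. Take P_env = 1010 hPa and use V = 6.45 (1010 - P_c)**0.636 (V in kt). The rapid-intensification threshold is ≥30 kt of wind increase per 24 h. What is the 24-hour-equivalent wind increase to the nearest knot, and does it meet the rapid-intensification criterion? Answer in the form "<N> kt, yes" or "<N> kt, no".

V₁: ΔP = 26, V ≈ 6.45 × 26^0.636 ≈ 51.23 kt.
V₂: ΔP = 40, V ≈ 6.45 × 40^0.636 ≈ 67.37 kt.
ΔV over 30 h = 16.14 kt → 24 h equivalent = 16.14 × 24/30 ≈ 12.91 kt.
13 kt < 30 kt ⇒ not rapid intensification.

13 kt, no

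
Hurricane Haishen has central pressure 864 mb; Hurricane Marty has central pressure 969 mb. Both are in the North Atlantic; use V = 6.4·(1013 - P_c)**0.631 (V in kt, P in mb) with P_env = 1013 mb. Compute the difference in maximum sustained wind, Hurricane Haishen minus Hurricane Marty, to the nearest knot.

Hurricane Haishen: ΔP = 149; V ≈ 6.4 × 149^0.631 ≈ 150.47 kt.
Hurricane Marty: ΔP = 44; V ≈ 6.4 × 44^0.631 ≈ 69.69 kt.
Difference ≈ 150.47 − 69.69 = 80.78 → 81 kt.

81 kt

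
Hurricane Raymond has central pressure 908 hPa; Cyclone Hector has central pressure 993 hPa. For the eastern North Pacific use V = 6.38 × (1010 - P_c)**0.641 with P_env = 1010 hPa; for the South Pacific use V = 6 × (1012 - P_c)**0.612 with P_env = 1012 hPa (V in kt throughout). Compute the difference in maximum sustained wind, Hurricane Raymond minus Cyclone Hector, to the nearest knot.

Hurricane Raymond: ΔP = 102; V ≈ 6.38 × 102^0.641 ≈ 123.69 kt.
Cyclone Hector: ΔP = 19; V ≈ 6 × 19^0.612 ≈ 36.37 kt.
Difference ≈ 123.69 − 36.37 = 87.32 → 87 kt.

87 kt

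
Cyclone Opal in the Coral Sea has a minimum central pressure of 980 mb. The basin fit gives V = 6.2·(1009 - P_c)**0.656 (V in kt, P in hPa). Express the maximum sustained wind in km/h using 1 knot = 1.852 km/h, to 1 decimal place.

ΔP = 1009 − 980 = 29 mb.
V ≈ 6.2 × 29^0.656 = 6.2 × 9.106 ≈ 56.458 kt.
56.458 × 1.852 ≈ 104.56 km/h → 104.6 km/h.

104.6 km/h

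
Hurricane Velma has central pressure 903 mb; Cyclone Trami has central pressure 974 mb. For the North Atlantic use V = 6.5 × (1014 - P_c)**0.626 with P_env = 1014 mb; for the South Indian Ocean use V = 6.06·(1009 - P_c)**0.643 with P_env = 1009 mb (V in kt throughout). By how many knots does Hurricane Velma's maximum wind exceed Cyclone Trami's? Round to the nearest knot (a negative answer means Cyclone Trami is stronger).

Hurricane Velma: ΔP = 111; V ≈ 6.5 × 111^0.626 ≈ 123.96 kt.
Cyclone Trami: ΔP = 35; V ≈ 6.06 × 35^0.643 ≈ 59.61 kt.
Difference ≈ 123.96 − 59.61 = 64.35 → 64 kt.

64 kt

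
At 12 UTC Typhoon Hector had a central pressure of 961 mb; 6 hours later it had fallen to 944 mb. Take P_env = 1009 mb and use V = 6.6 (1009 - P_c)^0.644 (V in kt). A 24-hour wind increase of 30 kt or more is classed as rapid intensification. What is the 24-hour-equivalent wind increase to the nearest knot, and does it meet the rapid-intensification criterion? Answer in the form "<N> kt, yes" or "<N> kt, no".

69 kt, yes

V₁: ΔP = 48, V ≈ 6.6 × 48^0.644 ≈ 79.85 kt.
V₂: ΔP = 65, V ≈ 6.6 × 65^0.644 ≈ 97.06 kt.
ΔV over 6 h = 17.21 kt → 24 h equivalent = 17.21 × 24/6 ≈ 68.84 kt.
69 kt ≥ 30 kt ⇒ rapid intensification.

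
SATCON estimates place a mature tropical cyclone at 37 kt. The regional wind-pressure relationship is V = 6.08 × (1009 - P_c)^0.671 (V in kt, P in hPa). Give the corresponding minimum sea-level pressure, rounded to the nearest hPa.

ΔP = (V / 6.08)^(1/0.671) = (37/6.08)^1.490.
37/6.08 = 6.086; 6.086^1.490 ≈ 14.75 hPa.
P_c = 1009 − 14.75 = 994.25 ≈ 994 hPa.

994 hPa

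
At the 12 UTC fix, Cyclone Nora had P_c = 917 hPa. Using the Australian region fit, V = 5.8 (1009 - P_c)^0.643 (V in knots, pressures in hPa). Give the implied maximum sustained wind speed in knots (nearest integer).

106 kt

ΔP = 1009 − 917 = 92 hPa.
92^0.643 ≈ 18.311.
V ≈ 5.8 × 18.311 ≈ 106.2 kt.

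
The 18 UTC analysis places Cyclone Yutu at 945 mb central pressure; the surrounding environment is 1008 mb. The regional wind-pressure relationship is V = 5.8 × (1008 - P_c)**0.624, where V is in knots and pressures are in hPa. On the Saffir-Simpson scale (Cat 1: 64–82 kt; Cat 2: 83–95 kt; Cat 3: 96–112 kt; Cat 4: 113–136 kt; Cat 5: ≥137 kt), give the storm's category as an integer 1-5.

ΔP = 1008 − 945 = 63 mb.
V ≈ 5.8 × 63^0.624 = 5.8 × 13.27 ≈ 77 kt.
77 kt falls in the Category 1 band.

1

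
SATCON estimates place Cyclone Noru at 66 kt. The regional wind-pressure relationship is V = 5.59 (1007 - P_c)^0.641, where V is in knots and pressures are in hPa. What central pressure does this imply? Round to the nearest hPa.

ΔP = (V / 5.59)^(1/0.641) = (66/5.59)^1.560.
66/5.59 = 11.807; 11.807^1.560 ≈ 47.05 hPa.
P_c = 1007 − 47.05 = 959.95 ≈ 960 hPa.

960 hPa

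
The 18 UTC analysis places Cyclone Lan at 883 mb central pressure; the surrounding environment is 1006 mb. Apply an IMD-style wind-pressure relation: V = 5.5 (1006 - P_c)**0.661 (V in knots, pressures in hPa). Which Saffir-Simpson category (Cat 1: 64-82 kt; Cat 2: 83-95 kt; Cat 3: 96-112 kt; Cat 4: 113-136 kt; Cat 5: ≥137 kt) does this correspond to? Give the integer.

4

ΔP = 1006 − 883 = 123 mb.
V ≈ 5.5 × 123^0.661 = 5.5 × 24.07 ≈ 132 kt.
132 kt falls in the Category 4 band.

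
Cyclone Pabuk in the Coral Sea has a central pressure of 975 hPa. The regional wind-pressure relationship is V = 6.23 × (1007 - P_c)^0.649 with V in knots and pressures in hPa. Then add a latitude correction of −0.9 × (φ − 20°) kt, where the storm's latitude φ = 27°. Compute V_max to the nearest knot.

ΔP = 1007 − 975 = 32 hPa.
32^0.649 ≈ 9.481.
V ≈ 6.23 × 9.481 ≈ 59.1 kt.
Latitude correction: −0.9 × (27 − 20) = -6.3 kt.
Corrected V ≈ 52.8 kt → 53 kt.

53 kt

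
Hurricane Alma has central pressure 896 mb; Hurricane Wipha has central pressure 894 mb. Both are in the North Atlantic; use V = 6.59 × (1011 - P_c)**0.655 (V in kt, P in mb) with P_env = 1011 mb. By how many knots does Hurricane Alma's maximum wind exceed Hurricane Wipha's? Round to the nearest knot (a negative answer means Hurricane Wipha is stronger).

Hurricane Alma: ΔP = 115; V ≈ 6.59 × 115^0.655 ≈ 147.45 kt.
Hurricane Wipha: ΔP = 117; V ≈ 6.59 × 117^0.655 ≈ 149.12 kt.
Difference ≈ 147.45 − 149.12 = -1.67 → -2 kt.

-2 kt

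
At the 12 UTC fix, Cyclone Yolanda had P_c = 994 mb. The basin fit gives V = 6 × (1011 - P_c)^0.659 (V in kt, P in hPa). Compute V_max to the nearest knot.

ΔP = 1011 − 994 = 17 mb.
17^0.659 ≈ 6.469.
V ≈ 6 × 6.469 ≈ 38.8 kt.

39 kt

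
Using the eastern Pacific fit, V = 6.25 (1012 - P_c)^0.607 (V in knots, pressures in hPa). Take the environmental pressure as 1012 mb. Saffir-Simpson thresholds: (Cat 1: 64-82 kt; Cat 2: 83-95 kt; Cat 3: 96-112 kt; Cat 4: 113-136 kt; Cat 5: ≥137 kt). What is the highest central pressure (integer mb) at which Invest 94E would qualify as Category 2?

941 mb

Category 2 begins at V = 83 kt.
Required ΔP = (83/6.25)^(1/0.607) = 13.280^1.647 ≈ 70.86 mb.
P_c ≤ 1012 − 70.86 = 941.14, so the highest integer P_c is 941 mb.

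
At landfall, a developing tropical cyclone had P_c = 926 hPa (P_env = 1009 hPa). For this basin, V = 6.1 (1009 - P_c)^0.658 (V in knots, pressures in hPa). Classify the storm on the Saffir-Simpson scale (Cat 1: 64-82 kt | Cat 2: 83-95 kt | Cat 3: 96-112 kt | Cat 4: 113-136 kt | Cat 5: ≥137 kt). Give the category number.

3

ΔP = 1009 − 926 = 83 hPa.
V ≈ 6.1 × 83^0.658 = 6.1 × 18.31 ≈ 112 kt.
112 kt falls in the Category 3 band.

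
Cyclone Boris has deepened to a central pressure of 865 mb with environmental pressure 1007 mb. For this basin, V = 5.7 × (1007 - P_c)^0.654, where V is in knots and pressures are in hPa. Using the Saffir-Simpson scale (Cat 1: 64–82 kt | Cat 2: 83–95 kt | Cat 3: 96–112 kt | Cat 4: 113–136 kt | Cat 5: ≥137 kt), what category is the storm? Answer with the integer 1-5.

ΔP = 1007 − 865 = 142 mb.
V ≈ 5.7 × 142^0.654 = 5.7 × 25.56 ≈ 146 kt.
146 kt falls in the Category 5 band.

5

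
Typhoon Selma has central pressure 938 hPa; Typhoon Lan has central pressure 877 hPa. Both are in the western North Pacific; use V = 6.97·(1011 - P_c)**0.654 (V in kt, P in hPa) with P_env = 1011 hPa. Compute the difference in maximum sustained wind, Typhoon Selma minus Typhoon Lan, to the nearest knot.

-56 kt

Typhoon Selma: ΔP = 73; V ≈ 6.97 × 73^0.654 ≈ 115.30 kt.
Typhoon Lan: ΔP = 134; V ≈ 6.97 × 134^0.654 ≈ 171.54 kt.
Difference ≈ 115.30 − 171.54 = -56.24 → -56 kt.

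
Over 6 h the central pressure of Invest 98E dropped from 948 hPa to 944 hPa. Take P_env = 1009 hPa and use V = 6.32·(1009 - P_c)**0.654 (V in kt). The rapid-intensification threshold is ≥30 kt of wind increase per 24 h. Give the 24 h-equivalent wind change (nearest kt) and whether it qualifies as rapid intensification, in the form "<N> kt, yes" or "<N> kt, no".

16 kt, no

V₁: ΔP = 61, V ≈ 6.32 × 61^0.654 ≈ 92.97 kt.
V₂: ΔP = 65, V ≈ 6.32 × 65^0.654 ≈ 96.91 kt.
ΔV over 6 h = 3.94 kt → 24 h equivalent = 3.94 × 24/6 ≈ 15.76 kt.
16 kt < 30 kt ⇒ not rapid intensification.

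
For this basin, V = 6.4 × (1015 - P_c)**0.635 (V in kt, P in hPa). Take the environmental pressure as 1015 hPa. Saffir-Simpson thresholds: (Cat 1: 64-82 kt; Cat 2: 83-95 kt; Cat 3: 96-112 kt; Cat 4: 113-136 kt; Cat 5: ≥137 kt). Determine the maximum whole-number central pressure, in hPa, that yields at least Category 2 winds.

Category 2 begins at V = 83 kt.
Required ΔP = (83/6.4)^(1/0.635) = 12.969^1.575 ≈ 56.57 hPa.
P_c ≤ 1015 − 56.57 = 958.43, so the highest integer P_c is 958 hPa.

958 hPa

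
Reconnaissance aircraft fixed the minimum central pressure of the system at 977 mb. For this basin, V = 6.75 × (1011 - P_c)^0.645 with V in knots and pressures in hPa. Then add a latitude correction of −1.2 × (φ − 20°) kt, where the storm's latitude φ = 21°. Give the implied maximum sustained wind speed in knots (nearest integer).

ΔP = 1011 − 977 = 34 mb.
34^0.645 ≈ 9.723.
V ≈ 6.75 × 9.723 ≈ 65.6 kt.
Latitude correction: −1.2 × (21 − 20) = -1.2 kt.
Corrected V ≈ 64.4 kt → 64 kt.

64 kt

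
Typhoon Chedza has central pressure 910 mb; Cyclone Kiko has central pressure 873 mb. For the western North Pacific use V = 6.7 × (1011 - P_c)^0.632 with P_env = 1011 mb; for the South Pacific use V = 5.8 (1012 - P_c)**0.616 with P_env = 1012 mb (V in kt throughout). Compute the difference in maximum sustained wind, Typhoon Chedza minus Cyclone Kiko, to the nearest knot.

3 kt

Typhoon Chedza: ΔP = 101; V ≈ 6.7 × 101^0.632 ≈ 123.82 kt.
Cyclone Kiko: ΔP = 139; V ≈ 5.8 × 139^0.616 ≈ 121.21 kt.
Difference ≈ 123.82 − 121.21 = 2.61 → 3 kt.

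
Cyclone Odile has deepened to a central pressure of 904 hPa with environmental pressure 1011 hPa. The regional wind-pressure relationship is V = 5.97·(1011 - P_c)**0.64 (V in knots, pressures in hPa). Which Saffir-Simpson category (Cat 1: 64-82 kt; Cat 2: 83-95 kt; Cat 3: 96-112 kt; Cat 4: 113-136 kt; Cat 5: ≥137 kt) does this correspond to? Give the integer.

4

ΔP = 1011 − 904 = 107 hPa.
V ≈ 5.97 × 107^0.64 = 5.97 × 19.90 ≈ 119 kt.
119 kt falls in the Category 4 band.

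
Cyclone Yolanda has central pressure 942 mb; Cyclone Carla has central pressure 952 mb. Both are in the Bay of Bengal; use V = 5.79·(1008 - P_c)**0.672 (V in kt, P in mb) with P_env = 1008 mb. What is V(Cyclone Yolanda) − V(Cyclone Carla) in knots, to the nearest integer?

10 kt

Cyclone Yolanda: ΔP = 66; V ≈ 5.79 × 66^0.672 ≈ 96.70 kt.
Cyclone Carla: ΔP = 56; V ≈ 5.79 × 56^0.672 ≈ 86.59 kt.
Difference ≈ 96.70 − 86.59 = 10.11 → 10 kt.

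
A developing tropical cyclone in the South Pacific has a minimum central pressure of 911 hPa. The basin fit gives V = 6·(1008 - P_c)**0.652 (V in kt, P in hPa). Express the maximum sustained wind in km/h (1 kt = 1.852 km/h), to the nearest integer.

ΔP = 1008 − 911 = 97 hPa.
V ≈ 6 × 97^0.652 = 6 × 19.741 ≈ 118.448 kt.
118.448 × 1.852 ≈ 219.37 km/h → 219 km/h.

219 km/h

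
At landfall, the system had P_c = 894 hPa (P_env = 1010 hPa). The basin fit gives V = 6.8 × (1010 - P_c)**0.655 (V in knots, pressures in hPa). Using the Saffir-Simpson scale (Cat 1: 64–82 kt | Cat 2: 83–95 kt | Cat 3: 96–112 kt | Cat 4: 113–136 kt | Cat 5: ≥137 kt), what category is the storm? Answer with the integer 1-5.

5

ΔP = 1010 − 894 = 116 hPa.
V ≈ 6.8 × 116^0.655 = 6.8 × 22.50 ≈ 153 kt.
153 kt falls in the Category 5 band.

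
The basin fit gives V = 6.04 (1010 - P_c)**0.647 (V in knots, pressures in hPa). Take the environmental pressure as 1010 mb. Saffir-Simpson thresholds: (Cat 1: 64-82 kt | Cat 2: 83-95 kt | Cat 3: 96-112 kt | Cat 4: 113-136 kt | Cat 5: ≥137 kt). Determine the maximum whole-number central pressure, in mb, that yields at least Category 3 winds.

Category 3 begins at V = 96 kt.
Required ΔP = (96/6.04)^(1/0.647) = 15.894^1.546 ≈ 71.88 mb.
P_c ≤ 1010 − 71.88 = 938.12, so the highest integer P_c is 938 mb.

938 mb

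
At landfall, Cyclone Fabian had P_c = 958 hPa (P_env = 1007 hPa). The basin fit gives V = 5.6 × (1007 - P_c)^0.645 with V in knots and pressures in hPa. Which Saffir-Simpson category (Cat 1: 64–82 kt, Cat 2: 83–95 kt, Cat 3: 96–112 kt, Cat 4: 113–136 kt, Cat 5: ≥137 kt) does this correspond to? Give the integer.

1

ΔP = 1007 − 958 = 49 hPa.
V ≈ 5.6 × 49^0.645 = 5.6 × 12.31 ≈ 69 kt.
69 kt falls in the Category 1 band.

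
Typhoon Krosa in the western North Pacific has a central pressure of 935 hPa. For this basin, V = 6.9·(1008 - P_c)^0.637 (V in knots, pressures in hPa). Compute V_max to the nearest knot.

ΔP = 1008 − 935 = 73 hPa.
73^0.637 ≈ 15.379.
V ≈ 6.9 × 15.379 ≈ 106.1 kt.

106 kt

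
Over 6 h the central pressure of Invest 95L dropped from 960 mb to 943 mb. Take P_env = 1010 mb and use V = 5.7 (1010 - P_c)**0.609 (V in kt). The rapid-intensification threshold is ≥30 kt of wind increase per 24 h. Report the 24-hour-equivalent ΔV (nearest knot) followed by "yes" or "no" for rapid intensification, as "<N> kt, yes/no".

48 kt, yes

V₁: ΔP = 50, V ≈ 5.7 × 50^0.609 ≈ 61.74 kt.
V₂: ΔP = 67, V ≈ 5.7 × 67^0.609 ≈ 73.78 kt.
ΔV over 6 h = 12.04 kt → 24 h equivalent = 12.04 × 24/6 ≈ 48.16 kt.
48 kt ≥ 30 kt ⇒ rapid intensification.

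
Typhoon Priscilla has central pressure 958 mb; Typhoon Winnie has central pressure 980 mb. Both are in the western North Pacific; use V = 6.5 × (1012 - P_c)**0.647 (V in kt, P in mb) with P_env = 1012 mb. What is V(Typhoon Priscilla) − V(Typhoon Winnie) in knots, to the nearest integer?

25 kt

Typhoon Priscilla: ΔP = 54; V ≈ 6.5 × 54^0.647 ≈ 85.86 kt.
Typhoon Winnie: ΔP = 32; V ≈ 6.5 × 32^0.647 ≈ 61.20 kt.
Difference ≈ 85.86 − 61.20 = 24.66 → 25 kt.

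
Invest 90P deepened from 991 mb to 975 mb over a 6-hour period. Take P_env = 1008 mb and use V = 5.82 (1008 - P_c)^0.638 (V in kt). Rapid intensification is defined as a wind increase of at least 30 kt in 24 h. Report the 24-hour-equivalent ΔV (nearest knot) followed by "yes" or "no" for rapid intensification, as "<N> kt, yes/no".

V₁: ΔP = 17, V ≈ 5.82 × 17^0.638 ≈ 35.48 kt.
V₂: ΔP = 33, V ≈ 5.82 × 33^0.638 ≈ 54.17 kt.
ΔV over 6 h = 18.69 kt → 24 h equivalent = 18.69 × 24/6 ≈ 74.76 kt.
75 kt ≥ 30 kt ⇒ rapid intensification.

75 kt, yes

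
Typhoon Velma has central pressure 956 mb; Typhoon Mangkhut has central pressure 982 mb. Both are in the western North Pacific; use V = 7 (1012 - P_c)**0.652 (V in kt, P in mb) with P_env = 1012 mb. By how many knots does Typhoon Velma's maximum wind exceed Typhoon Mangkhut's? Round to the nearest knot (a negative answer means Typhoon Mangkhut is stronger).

Typhoon Velma: ΔP = 56; V ≈ 7 × 56^0.652 ≈ 96.59 kt.
Typhoon Mangkhut: ΔP = 30; V ≈ 7 × 30^0.652 ≈ 64.30 kt.
Difference ≈ 96.59 − 64.30 = 32.29 → 32 kt.

32 kt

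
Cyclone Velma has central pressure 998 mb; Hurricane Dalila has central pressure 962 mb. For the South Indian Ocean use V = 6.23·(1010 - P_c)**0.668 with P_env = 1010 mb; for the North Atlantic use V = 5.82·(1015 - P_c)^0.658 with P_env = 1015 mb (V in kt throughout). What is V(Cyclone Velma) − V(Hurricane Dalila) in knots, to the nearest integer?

-47 kt

Cyclone Velma: ΔP = 12; V ≈ 6.23 × 12^0.668 ≈ 32.76 kt.
Hurricane Dalila: ΔP = 53; V ≈ 5.82 × 53^0.658 ≈ 79.34 kt.
Difference ≈ 32.76 − 79.34 = -46.58 → -47 kt.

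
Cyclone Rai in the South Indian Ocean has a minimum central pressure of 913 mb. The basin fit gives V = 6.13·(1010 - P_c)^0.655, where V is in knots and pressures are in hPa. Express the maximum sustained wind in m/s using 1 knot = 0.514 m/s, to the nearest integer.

63 m/s

ΔP = 1010 − 913 = 97 mb.
V ≈ 6.13 × 97^0.655 = 6.13 × 20.014 ≈ 122.686 kt.
122.686 × 0.514 ≈ 63.06 m/s → 63 m/s.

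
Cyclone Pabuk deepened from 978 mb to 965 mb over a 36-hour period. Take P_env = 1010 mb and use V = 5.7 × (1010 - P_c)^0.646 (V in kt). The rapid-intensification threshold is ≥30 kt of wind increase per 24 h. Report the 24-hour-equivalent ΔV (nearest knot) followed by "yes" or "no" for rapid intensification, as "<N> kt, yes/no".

V₁: ΔP = 32, V ≈ 5.7 × 32^0.646 ≈ 53.48 kt.
V₂: ΔP = 45, V ≈ 5.7 × 45^0.646 ≈ 66.66 kt.
ΔV over 36 h = 13.18 kt → 24 h equivalent = 13.18 × 24/36 ≈ 8.79 kt.
9 kt < 30 kt ⇒ not rapid intensification.

9 kt, no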